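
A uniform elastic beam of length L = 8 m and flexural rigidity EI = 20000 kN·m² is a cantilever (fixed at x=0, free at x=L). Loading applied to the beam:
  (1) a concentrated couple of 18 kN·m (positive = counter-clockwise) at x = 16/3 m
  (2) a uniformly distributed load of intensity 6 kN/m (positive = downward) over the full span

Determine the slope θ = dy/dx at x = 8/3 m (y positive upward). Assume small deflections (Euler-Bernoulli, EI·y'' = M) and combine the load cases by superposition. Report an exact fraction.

Load 1 — applied couple M₀=18 kN·m at a=16/3 m (b=L-a=8/3):
  θ_1 = M₀x/EI  [x≤a] = 18·(8/3)/20000 = 3/1250 rad
Load 2 — uniform load w=6 kN/m over full span:
  θ_2 = -wx(x²-3Lx+3L²)/(6EI) = -6·(8/3)·((8/3)²-3·8·(8/3)+3·8²)/(6·20000) = -304/16875 rad
Superposition: θ = Σ θ_i = -527/33750 rad ≈ -0.015615 rad

θ(8/3) = -527/33750 rad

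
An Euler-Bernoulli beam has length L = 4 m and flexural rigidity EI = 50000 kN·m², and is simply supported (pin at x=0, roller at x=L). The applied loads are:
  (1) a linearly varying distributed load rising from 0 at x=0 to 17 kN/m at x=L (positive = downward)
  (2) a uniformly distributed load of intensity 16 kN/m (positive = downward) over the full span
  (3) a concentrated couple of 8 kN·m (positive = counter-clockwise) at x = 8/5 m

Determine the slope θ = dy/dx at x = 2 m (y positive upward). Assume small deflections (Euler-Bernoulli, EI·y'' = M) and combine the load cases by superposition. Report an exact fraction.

θ(2) = -43/22500000 rad

Load 1 — triangular load w₀=17 kN/m (0→w₀ over full span):
  θ_1 = -w₀(7L⁴-30L²x²+15x⁴)/(360LEI) = -17·(7·4⁴-30·4²·2²+15·2⁴)/(360·4·50000) = -119/4500000 rad
Load 2 — uniform load w=16 kN/m over full span:
  θ_2 = -w(L³-6Lx²+4x³)/(24EI) = -16·(4³-6·4·2²+4·2³)/(24·50000) = 0 rad
Load 3 — applied couple M₀=8 kN·m at a=8/5 m (b=L-a=12/5):
  θ_3 = (M₀x²/(2L)-M₀(x-a)+C₁)/EI  [x>a] with C₁=M₀(3b²-L²)/(6L)=32/75 = (8·2²/(2·4)-8·(2-(8/5))+(32/75))/50000 = 23/937500 rad
Superposition: θ = Σ θ_i = -43/22500000 rad ≈ -0.000002 rad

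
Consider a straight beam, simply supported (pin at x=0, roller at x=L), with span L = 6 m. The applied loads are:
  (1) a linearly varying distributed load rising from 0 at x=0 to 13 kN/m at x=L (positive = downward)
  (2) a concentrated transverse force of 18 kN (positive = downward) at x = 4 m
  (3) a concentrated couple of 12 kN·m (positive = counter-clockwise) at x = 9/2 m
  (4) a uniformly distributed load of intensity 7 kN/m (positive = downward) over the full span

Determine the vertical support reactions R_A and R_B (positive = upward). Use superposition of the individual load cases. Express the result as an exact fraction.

R_A = 42 kN, R_B = 57 kN

Load 1 — triangular load w₀=13 kN/m (0→w₀ over full span):
  R_A = w₀L/6 = 13·6/6 = 13 kN
  R_B = w₀L/3 = 13·6/3 = 26 kN
Load 2 — point force P=18 kN at a=4 m (b=L-a=2):
  R_A = Pb/L = 18·2/6 = 6 kN
  R_B = Pa/L = 18·4/6 = 12 kN
Load 3 — applied couple M₀=12 kN·m at a=9/2 m (b=L-a=3/2):
  R_A = M₀/L = 12/6 = 2 kN
  R_B = -M₀/L = -12/6 = -2 kN
Load 4 — uniform load w=7 kN/m over full span:
  R_A = wL/2 = 7·6/2 = 21 kN
  R_B = wL/2 = 7·6/2 = 21 kN
Superposition: R_A = 42 kN, R_B = 57 kN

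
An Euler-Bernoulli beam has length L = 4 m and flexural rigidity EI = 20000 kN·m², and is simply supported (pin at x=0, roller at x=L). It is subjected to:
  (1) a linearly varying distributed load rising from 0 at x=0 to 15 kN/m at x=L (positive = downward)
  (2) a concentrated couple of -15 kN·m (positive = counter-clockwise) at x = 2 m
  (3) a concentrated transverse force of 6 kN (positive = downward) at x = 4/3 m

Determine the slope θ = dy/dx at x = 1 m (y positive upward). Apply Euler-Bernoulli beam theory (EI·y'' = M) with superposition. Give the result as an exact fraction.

θ(1) = -2959/3456000 rad

Load 1 — triangular load w₀=15 kN/m (0→w₀ over full span):
  θ_1 = -w₀(7L⁴-30L²x²+15x⁴)/(360LEI) = -15·(7·4⁴-30·4²·1²+15·1⁴)/(360·4·20000) = -1327/1920000 rad
Load 2 — applied couple M₀=-15 kN·m at a=2 m (b=L-a=2):
  θ_2 = (M₀x²/(2L)+C₁)/EI  [x≤a] with C₁=M₀(3b²-L²)/(6L)=5/2 = ((-15)·1²/(2·4)+(5/2))/20000 = 1/32000 rad
Load 3 — point force P=6 kN at a=4/3 m (b=L-a=8/3):
  θ_3 = -Pb(L²-b²-3x²)/(6LEI)  [x≤a] = -6·(8/3)·(4²-(8/3)²-3·1²)/(6·4·20000) = -53/270000 rad
Superposition: θ = Σ θ_i = -2959/3456000 rad ≈ -0.000856 rad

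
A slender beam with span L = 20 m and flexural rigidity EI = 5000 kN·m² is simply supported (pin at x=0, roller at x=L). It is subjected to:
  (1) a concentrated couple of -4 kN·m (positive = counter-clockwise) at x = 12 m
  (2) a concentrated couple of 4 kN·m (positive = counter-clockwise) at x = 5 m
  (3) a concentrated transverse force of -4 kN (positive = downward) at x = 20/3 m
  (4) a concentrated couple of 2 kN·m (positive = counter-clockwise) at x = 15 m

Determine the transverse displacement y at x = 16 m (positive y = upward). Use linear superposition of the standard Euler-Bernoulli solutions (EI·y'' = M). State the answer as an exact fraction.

y(16) = 133661/2025000 m

Load 1 — applied couple M₀=-4 kN·m at a=12 m (b=L-a=8):
  y_1 = (M₀x³/(6L)-M₀(x-a)²/2+C₁x)/EI  [x>a] with C₁=M₀(3b²-L²)/(6L)=104/15 = ((-4)·16³/(6·20)-(-4)·(16-12)²/2+(104/15)·16)/5000 = 4/3125 m
Load 2 — applied couple M₀=4 kN·m at a=5 m (b=L-a=15):
  y_2 = (M₀x³/(6L)-M₀(x-a)²/2+C₁x)/EI  [x>a] with C₁=M₀(3b²-L²)/(6L)=55/6 = (4·16³/(6·20)-4·(16-5)²/2+(55/6)·16)/5000 = 103/12500 m
Load 3 — point force P=-4 kN at a=20/3 m (b=L-a=40/3):
  y_3 = -Pa(L-x)(2Lx-a²-x²)/(6LEI)  [x>a] = -(-4)·(20/3)·(20-16)·(2·20·16-(20/3)²-16²)/(6·20·5000) = 3056/50625 m
Load 4 — applied couple M₀=2 kN·m at a=15 m (b=L-a=5):
  y_4 = (M₀x³/(6L)-M₀(x-a)²/2+C₁x)/EI  [x>a] with C₁=M₀(3b²-L²)/(6L)=-65/12 = (2·16³/(6·20)-2·(16-15)²/2+(-65/12)·16)/5000 = -97/25000 m
Superposition: y = Σ y_i = 133661/2025000 m ≈ 0.066005 m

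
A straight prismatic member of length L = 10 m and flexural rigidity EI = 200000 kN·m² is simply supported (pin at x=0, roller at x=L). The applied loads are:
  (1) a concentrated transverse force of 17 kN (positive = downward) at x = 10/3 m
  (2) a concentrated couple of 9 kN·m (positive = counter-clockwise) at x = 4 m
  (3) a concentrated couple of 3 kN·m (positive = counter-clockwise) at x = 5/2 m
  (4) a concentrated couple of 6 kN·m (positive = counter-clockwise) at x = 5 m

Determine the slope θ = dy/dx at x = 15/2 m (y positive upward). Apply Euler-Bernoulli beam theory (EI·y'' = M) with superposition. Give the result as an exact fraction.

Load 1 — point force P=17 kN at a=10/3 m (b=L-a=20/3):
  θ_1 = -Pa(2L²-6Lx+3x²+a²)/(6LEI)  [x>a] = -17·(10/3)·(2·10²-6·10·(15/2)+3·(15/2)²+(10/3)²)/(6·10·200000) = 1717/5184000 rad
Load 2 — applied couple M₀=9 kN·m at a=4 m (b=L-a=6):
  θ_2 = (M₀x²/(2L)-M₀(x-a)+C₁)/EI  [x>a] with C₁=M₀(3b²-L²)/(6L)=6/5 = (9·(15/2)²/(2·10)-9·((15/2)-4)+(6/5))/200000 = -399/16000000 rad
Load 3 — applied couple M₀=3 kN·m at a=5/2 m (b=L-a=15/2):
  θ_3 = (M₀x²/(2L)-M₀(x-a)+C₁)/EI  [x>a] with C₁=M₀(3b²-L²)/(6L)=55/16 = (3·(15/2)²/(2·10)-3·((15/2)-(5/2))+(55/16))/200000 = -1/64000 rad
Load 4 — applied couple M₀=6 kN·m at a=5 m (b=L-a=5):
  θ_4 = (M₀x²/(2L)-M₀(x-a)+C₁)/EI  [x>a] with C₁=M₀(3b²-L²)/(6L)=-5/2 = (6·(15/2)²/(2·10)-6·((15/2)-5)+(-5/2))/200000 = -1/320000 rad
Superposition: θ = Σ θ_i = 372631/1296000000 rad ≈ 0.000288 rad

θ(15/2) = 372631/1296000000 rad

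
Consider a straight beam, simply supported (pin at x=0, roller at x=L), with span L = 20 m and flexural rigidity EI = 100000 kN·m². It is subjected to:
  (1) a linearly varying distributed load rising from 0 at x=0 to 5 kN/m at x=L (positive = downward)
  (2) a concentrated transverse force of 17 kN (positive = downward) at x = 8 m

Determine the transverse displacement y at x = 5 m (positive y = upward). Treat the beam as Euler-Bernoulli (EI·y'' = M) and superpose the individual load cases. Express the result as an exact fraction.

Load 1 — triangular load w₀=5 kN/m (0→w₀ over full span):
  y_1 = -w₀x(7L⁴-10L²x²+3x⁴)/(360LEI) = -5·5·(7·20⁴-10·20²·5²+3·5⁴)/(360·20·100000) = -109/3072 m
Load 2 — point force P=17 kN at a=8 m (b=L-a=12):
  y_2 = -Pbx(L²-b²-x²)/(6LEI)  [x≤a] = -17·12·5·(20²-12²-5²)/(6·20·100000) = -3927/200000 m
Superposition: y = Σ y_i = -529121/9600000 m ≈ -0.055117 m

y(5) = -529121/9600000 m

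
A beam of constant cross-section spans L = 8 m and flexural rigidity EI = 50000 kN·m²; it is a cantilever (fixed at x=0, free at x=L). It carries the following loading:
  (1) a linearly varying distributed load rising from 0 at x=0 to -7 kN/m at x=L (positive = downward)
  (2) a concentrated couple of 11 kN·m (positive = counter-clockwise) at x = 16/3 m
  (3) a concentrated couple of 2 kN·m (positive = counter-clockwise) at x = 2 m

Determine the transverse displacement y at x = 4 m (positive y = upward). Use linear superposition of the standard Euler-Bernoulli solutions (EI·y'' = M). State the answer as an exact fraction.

y(4) = 3763/187500 m

Load 1 — triangular load w₀=-7 kN/m (0→w₀ over full span):
  y_1 = (w₀Lx³/12-w₀L²x²/6-w₀x⁵/(120L))/EI = ((-7)·8·4³/12-(-7)·8²·4²/6-(-7)·4⁵/(120·8))/50000 = 847/46875 m
Load 2 — applied couple M₀=11 kN·m at a=16/3 m (b=L-a=8/3):
  y_2 = M₀x²/(2EI)  [x≤a] = 11·4²/(2·50000) = 11/6250 m
Load 3 — applied couple M₀=2 kN·m at a=2 m (b=L-a=6):
  y_3 = M₀a(2x-a)/(2EI)  [x>a] = 2·2·(2·4-2)/(2·50000) = 3/12500 m
Superposition: y = Σ y_i = 3763/187500 m ≈ 0.020069 m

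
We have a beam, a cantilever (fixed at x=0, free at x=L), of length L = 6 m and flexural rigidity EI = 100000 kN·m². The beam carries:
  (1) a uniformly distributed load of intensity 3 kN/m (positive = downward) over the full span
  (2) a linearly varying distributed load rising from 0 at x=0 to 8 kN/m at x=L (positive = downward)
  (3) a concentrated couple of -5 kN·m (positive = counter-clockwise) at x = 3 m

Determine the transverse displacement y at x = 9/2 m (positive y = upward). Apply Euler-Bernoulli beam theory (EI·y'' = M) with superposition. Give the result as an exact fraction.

y(9/2) = -638487/64000000 m

Load 1 — uniform load w=3 kN/m over full span:
  y_1 = -wx²(x²-4Lx+6L²)/(24EI) = -3·(9/2)²·((9/2)²-4·6·(9/2)+6·6²)/(24·100000) = -41553/12800000 m
Load 2 — triangular load w₀=8 kN/m (0→w₀ over full span):
  y_2 = (w₀Lx³/12-w₀L²x²/6-w₀x⁵/(120L))/EI = (8·6·(9/2)³/12-8·6²·(9/2)²/6-8·(9/2)⁵/(120·6))/100000 = -200961/32000000 m
Load 3 — applied couple M₀=-5 kN·m at a=3 m (b=L-a=3):
  y_3 = M₀a(2x-a)/(2EI)  [x>a] = (-5)·3·(2·(9/2)-3)/(2·100000) = -9/20000 m
Superposition: y = Σ y_i = -638487/64000000 m ≈ -0.009976 m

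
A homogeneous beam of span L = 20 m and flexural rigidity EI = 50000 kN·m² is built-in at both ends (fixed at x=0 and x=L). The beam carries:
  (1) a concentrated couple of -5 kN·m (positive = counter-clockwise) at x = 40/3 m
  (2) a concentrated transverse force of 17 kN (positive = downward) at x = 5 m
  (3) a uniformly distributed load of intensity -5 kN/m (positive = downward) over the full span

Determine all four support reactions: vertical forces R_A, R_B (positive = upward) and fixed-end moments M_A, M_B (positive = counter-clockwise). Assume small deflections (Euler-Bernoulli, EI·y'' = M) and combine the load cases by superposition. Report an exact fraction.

R_A = -3455/96 kN, M_A = -5785/48 kN·m, R_B = -4513/96 kN, M_B = 7235/48 kN·m

Load 1 — applied couple M₀=-5 kN·m at a=40/3 m (b=L-a=20/3):
  R_A = 6M₀ab/L³ = 6·(-5)·(40/3)·(20/3)/20³ = -1/3 kN
  M_A = M₀b(2a-b)/L² = (-5)·(20/3)·(2·(40/3)-(20/3))/20² = -5/3 kN·m
  R_B = -6M₀ab/L³ = -6·(-5)·(40/3)·(20/3)/20³ = 1/3 kN
  M_B = M₀a(2b-a)/L² = (-5)·(40/3)·(2·(20/3)-(40/3))/20² = 0 kN·m
Load 2 — point force P=17 kN at a=5 m (b=L-a=15):
  R_A = Pb²(3a+b)/L³ = 17·15²·(3·5+15)/20³ = 459/32 kN
  M_A = Pab²/L² = 17·5·15²/20² = 765/16 kN·m
  R_B = Pa²(a+3b)/L³ = 17·5²·(5+3·15)/20³ = 85/32 kN
  M_B = -Pa²b/L² = -17·5²·15/20² = -255/16 kN·m
Load 3 — uniform load w=-5 kN/m over full span:
  R_A = wL/2 = (-5)·20/2 = -50 kN
  M_A = wL²/12 = (-5)·20²/12 = -500/3 kN·m
  R_B = wL/2 = (-5)·20/2 = -50 kN
  M_B = -wL²/12 = -(-5)·20²/12 = 500/3 kN·m
Superposition: R_A = -3455/96 kN, M_A = -5785/48 kN·m, R_B = -4513/96 kN, M_B = 7235/48 kN·m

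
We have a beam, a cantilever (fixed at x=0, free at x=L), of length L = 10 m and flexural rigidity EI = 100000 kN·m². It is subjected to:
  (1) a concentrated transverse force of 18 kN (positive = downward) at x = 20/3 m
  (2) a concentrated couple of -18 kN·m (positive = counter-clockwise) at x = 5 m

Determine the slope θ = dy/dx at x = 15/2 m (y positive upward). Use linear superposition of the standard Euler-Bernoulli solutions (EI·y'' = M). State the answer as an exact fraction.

θ(15/2) = -49/10000 rad

Load 1 — point force P=18 kN at a=20/3 m (b=L-a=10/3):
  θ_1 = -Pa²/(2EI)  [x>a] = -18·(20/3)²/(2·100000) = -1/250 rad
Load 2 — applied couple M₀=-18 kN·m at a=5 m (b=L-a=5):
  θ_2 = M₀a/EI  [x>a] = (-18)·5/100000 = -9/10000 rad
Superposition: θ = Σ θ_i = -49/10000 rad ≈ -0.004900 rad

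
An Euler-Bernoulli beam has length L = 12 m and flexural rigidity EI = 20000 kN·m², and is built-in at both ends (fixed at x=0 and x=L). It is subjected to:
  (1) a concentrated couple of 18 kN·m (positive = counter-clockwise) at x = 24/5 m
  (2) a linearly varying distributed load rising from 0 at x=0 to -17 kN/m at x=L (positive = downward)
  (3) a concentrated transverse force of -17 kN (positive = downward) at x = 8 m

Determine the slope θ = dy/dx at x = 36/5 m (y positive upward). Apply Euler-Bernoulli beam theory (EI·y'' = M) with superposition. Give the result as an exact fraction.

Load 1 — applied couple M₀=18 kN·m at a=24/5 m (b=L-a=36/5):
  θ_1 = (R_Ax²/2 - M_Ax - M₀(x-a))/EI  [x>a] with R_A=54/25, M_A=54/25 = ((54/25)·(36/5)²/2 - (54/25)·(36/5) - 18·((36/5)-(24/5)))/20000 = -54/390625 rad
Load 2 — triangular load w₀=-17 kN/m (0→w₀ over full span):
  θ_2 = -w₀(2x(L-x)(L-2x)(x+2L)+x²(L-x)²)/(120LEI) = -(-17)·(2·(36/5)·(12-(36/5))·(12-2·(36/5))·((36/5)+2·12)+(36/5)²·(12-(36/5))²)/(120·12·20000) = -918/390625 rad
Load 3 — point force P=-17 kN at a=8 m (b=L-a=4):
  θ_3 = -Pb²x(2aL-(3a+b)x)/(2L³EI)  [x≤a] = -(-17)·4²·(36/5)·(2·8·12-(3·8+4)·(36/5))/(2·12³·20000) = -17/62500 rad
Superposition: θ = Σ θ_i = -4313/1562500 rad ≈ -0.002760 rad

θ(36/5) = -4313/1562500 rad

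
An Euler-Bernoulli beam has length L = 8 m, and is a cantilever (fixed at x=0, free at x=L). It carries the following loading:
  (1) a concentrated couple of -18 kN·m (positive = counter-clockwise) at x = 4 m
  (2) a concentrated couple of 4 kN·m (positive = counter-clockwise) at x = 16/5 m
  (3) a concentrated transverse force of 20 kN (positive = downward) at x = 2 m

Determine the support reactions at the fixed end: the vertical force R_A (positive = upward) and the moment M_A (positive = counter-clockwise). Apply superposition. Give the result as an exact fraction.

R_A = 20 kN, M_A = 54 kN·m

Load 1 — applied couple M₀=-18 kN·m at a=4 m (b=L-a=4):
  R_A = 0 kN
  M_A = -M₀ = -(-18) = 18 kN·m
Load 2 — applied couple M₀=4 kN·m at a=16/5 m (b=L-a=24/5):
  R_A = 0 kN
  M_A = -M₀ = -4 kN·m
Load 3 — point force P=20 kN at a=2 m (b=L-a=6):
  R_A = P = 20 kN
  M_A = Pa = 20·2 = 40 kN·m
Superposition: R_A = 20 kN, M_A = 54 kN·m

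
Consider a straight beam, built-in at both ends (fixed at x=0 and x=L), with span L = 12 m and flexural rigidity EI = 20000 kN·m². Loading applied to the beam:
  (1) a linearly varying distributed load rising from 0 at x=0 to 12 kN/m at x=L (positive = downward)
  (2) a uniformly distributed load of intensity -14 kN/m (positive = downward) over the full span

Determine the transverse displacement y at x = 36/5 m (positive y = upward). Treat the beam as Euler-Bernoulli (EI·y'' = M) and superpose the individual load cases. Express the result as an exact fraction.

Load 1 — triangular load w₀=12 kN/m (0→w₀ over full span):
  y_1 = -w₀x²(L-x)²(x+2L)/(120LEI) = -12·(36/5)²·(12-(36/5))²·((36/5)+2·12)/(120·12·20000) = -151632/9765625 m
Load 2 — uniform load w=-14 kN/m over full span:
  y_2 = -wx²(L-x)²/(24EI) = -(-14)·(36/5)²·(12-(36/5))²/(24·20000) = 13608/390625 m
Superposition: y = Σ y_i = 188568/9765625 m ≈ 0.019309 m

y(36/5) = 188568/9765625 m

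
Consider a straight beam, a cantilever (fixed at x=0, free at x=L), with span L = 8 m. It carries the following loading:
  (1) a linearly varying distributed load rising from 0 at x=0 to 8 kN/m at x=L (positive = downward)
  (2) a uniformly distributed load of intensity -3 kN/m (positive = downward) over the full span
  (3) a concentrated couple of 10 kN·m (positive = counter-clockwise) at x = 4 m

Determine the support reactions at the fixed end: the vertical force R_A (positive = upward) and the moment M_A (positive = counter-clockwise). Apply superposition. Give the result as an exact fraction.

R_A = 8 kN, M_A = 194/3 kN·m

Load 1 — triangular load w₀=8 kN/m (0→w₀ over full span):
  R_A = w₀L/2 = 8·8/2 = 32 kN
  M_A = w₀L²/3 = 8·8²/3 = 512/3 kN·m
Load 2 — uniform load w=-3 kN/m over full span:
  R_A = wL = (-3)·8 = -24 kN
  M_A = wL²/2 = (-3)·8²/2 = -96 kN·m
Load 3 — applied couple M₀=10 kN·m at a=4 m (b=L-a=4):
  R_A = 0 kN
  M_A = -M₀ = -10 kN·m
Superposition: R_A = 8 kN, M_A = 194/3 kN·m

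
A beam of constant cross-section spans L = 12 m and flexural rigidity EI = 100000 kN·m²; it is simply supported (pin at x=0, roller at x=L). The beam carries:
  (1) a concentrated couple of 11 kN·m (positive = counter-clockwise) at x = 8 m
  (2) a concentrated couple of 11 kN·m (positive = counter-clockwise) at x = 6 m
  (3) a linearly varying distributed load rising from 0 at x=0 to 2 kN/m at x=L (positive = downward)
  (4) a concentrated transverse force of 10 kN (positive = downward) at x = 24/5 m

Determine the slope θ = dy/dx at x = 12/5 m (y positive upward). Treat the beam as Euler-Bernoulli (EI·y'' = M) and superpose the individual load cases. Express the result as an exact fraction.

Load 1 — applied couple M₀=11 kN·m at a=8 m (b=L-a=4):
  θ_1 = (M₀x²/(2L)+C₁)/EI  [x≤a] with C₁=M₀(3b²-L²)/(6L)=-44/3 = (11·(12/5)²/(2·12)+(-44/3))/100000 = -451/3750000 rad
Load 2 — applied couple M₀=11 kN·m at a=6 m (b=L-a=6):
  θ_2 = (M₀x²/(2L)+C₁)/EI  [x≤a] with C₁=M₀(3b²-L²)/(6L)=-11/2 = (11·(12/5)²/(2·12)+(-11/2))/100000 = -143/5000000 rad
Load 3 — triangular load w₀=2 kN/m (0→w₀ over full span):
  θ_3 = -w₀(7L⁴-30L²x²+15x⁴)/(360LEI) = -2·(7·12⁴-30·12²·(12/5)²+15·(12/5)⁴)/(360·12·100000) = -1092/1953125 rad
Load 4 — point force P=10 kN at a=24/5 m (b=L-a=36/5):
  θ_4 = -Pb(L²-b²-3x²)/(6LEI)  [x≤a] = -10·(36/5)·(12²-(36/5)²-3·(12/5)²)/(6·12·100000) = -117/156250 rad
Superposition: θ = Σ θ_i = -546289/375000000 rad ≈ -0.001457 rad

θ(12/5) = -546289/375000000 rad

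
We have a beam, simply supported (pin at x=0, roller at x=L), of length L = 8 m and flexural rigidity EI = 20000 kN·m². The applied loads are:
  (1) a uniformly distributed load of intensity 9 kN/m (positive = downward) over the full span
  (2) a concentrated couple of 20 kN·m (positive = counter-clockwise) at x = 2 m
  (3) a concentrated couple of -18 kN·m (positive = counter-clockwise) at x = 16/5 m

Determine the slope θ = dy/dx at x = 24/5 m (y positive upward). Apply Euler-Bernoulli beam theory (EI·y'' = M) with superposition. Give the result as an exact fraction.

Load 1 — uniform load w=9 kN/m over full span:
  θ_1 = -w(L³-6Lx²+4x³)/(24EI) = -9·(8³-6·8·(24/5)²+4·(24/5)³)/(24·20000) = 222/78125 rad
Load 2 — applied couple M₀=20 kN·m at a=2 m (b=L-a=6):
  θ_2 = (M₀x²/(2L)-M₀(x-a)+C₁)/EI  [x>a] with C₁=M₀(3b²-L²)/(6L)=55/3 = (20·(24/5)²/(2·8)-20·((24/5)-2)+(55/3))/20000 = -133/300000 rad
Load 3 — applied couple M₀=-18 kN·m at a=16/5 m (b=L-a=24/5):
  θ_3 = (M₀x²/(2L)-M₀(x-a)+C₁)/EI  [x>a] with C₁=M₀(3b²-L²)/(6L)=-48/25 = ((-18)·(24/5)²/(2·8)-(-18)·((24/5)-(16/5))+(-48/25))/20000 = 3/62500 rad
Superposition: θ = Σ θ_i = 18347/7500000 rad ≈ 0.002446 rad

θ(24/5) = 18347/7500000 rad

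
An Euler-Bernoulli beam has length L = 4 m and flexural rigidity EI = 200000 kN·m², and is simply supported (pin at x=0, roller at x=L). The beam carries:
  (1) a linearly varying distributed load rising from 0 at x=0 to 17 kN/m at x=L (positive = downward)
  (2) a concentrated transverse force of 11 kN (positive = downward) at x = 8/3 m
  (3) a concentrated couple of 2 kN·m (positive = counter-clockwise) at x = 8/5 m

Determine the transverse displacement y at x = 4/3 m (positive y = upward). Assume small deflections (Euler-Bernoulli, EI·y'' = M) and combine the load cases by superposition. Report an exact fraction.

y(4/3) = -38363/227812500 m

Load 1 — triangular load w₀=17 kN/m (0→w₀ over full span):
  y_1 = -w₀x(7L⁴-10L²x²+3x⁴)/(360LEI) = -17·(4/3)·(7·4⁴-10·4²·(4/3)²+3·(4/3)⁴)/(360·4·200000) = -272/2278125 m
Load 2 — point force P=11 kN at a=8/3 m (b=L-a=4/3):
  y_2 = -Pbx(L²-b²-x²)/(6LEI)  [x≤a] = -11·(4/3)·(4/3)·(4²-(4/3)²-(4/3)²)/(6·4·200000) = -77/1518750 m
Load 3 — applied couple M₀=2 kN·m at a=8/5 m (b=L-a=12/5):
  y_3 = (M₀x³/(6L)+C₁x)/EI  [x≤a] with C₁=M₀(3b²-L²)/(6L)=8/75 = (2·(4/3)³/(6·4)+(8/75)·(4/3))/200000 = 43/25312500 m
Superposition: y = Σ y_i = -38363/227812500 m ≈ -0.000168 m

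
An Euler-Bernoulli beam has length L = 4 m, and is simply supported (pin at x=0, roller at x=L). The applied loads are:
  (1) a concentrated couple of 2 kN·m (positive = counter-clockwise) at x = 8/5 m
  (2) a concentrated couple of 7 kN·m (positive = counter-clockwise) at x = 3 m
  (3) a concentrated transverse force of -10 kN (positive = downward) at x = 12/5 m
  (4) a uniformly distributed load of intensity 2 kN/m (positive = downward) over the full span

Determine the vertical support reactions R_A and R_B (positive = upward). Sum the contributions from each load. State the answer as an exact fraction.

R_A = 9/4 kN, R_B = -17/4 kN

Load 1 — applied couple M₀=2 kN·m at a=8/5 m (b=L-a=12/5):
  R_A = M₀/L = 2/4 = 1/2 kN
  R_B = -M₀/L = -2/4 = -1/2 kN
Load 2 — applied couple M₀=7 kN·m at a=3 m (b=L-a=1):
  R_A = M₀/L = 7/4 kN
  R_B = -M₀/L = -7/4 kN
Load 3 — point force P=-10 kN at a=12/5 m (b=L-a=8/5):
  R_A = Pb/L = (-10)·(8/5)/4 = -4 kN
  R_B = Pa/L = (-10)·(12/5)/4 = -6 kN
Load 4 — uniform load w=2 kN/m over full span:
  R_A = wL/2 = 2·4/2 = 4 kN
  R_B = wL/2 = 2·4/2 = 4 kN
Superposition: R_A = 9/4 kN, R_B = -17/4 kN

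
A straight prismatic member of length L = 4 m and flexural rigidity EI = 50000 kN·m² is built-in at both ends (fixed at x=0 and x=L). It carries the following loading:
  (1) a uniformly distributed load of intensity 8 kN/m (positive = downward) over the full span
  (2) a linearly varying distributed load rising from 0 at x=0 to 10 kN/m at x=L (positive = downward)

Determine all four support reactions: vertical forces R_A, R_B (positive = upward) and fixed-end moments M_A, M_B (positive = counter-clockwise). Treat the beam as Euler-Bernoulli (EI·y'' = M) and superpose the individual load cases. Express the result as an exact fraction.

R_A = 22 kN, M_A = 16 kN·m, R_B = 30 kN, M_B = -56/3 kN·m

Load 1 — uniform load w=8 kN/m over full span:
  R_A = wL/2 = 8·4/2 = 16 kN
  M_A = wL²/12 = 8·4²/12 = 32/3 kN·m
  R_B = wL/2 = 8·4/2 = 16 kN
  M_B = -wL²/12 = -8·4²/12 = -32/3 kN·m
Load 2 — triangular load w₀=10 kN/m (0→w₀ over full span):
  R_A = 3w₀L/20 = 3·10·4/20 = 6 kN
  M_A = w₀L²/30 = 10·4²/30 = 16/3 kN·m
  R_B = 7w₀L/20 = 7·10·4/20 = 14 kN
  M_B = -w₀L²/20 = -10·4²/20 = -8 kN·m
Superposition: R_A = 22 kN, M_A = 16 kN·m, R_B = 30 kN, M_B = -56/3 kN·m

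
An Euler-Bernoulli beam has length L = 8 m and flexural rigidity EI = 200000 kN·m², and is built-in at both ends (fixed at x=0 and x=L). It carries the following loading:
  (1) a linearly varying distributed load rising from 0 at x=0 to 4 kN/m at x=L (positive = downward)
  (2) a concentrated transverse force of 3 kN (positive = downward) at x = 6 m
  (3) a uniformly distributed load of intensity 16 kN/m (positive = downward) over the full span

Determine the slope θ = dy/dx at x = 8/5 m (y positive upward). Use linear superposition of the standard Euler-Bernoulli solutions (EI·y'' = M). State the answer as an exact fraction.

θ(8/5) = -69733/187500000 rad

Load 1 — triangular load w₀=4 kN/m (0→w₀ over full span):
  θ_1 = -w₀(2x(L-x)(L-2x)(x+2L)+x²(L-x)²)/(120LEI) = -4·(2·(8/5)·(8-(8/5))·(8-2·(8/5))·((8/5)+2·8)+(8/5)²·(8-(8/5))²)/(120·8·200000) = -224/5859375 rad
Load 2 — point force P=3 kN at a=6 m (b=L-a=2):
  θ_2 = -Pb²x(2aL-(3a+b)x)/(2L³EI)  [x≤a] = -3·2²·(8/5)·(2·6·8-(3·6+2)·(8/5))/(2·8³·200000) = -3/500000 rad
Load 3 — uniform load w=16 kN/m over full span:
  θ_3 = -wx(L-x)(L-2x)/(12EI) = -16·(8/5)·(8-(8/5))·(8-2·(8/5))/(12·200000) = -128/390625 rad
Superposition: θ = Σ θ_i = -69733/187500000 rad ≈ -0.000372 rad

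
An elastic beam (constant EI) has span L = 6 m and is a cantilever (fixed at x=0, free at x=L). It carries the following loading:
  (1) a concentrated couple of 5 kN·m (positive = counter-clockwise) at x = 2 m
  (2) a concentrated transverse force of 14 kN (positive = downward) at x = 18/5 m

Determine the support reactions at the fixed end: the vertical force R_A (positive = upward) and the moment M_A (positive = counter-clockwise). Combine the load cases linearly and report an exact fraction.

Load 1 — applied couple M₀=5 kN·m at a=2 m (b=L-a=4):
  R_A = 0 kN
  M_A = -M₀ = -5 kN·m
Load 2 — point force P=14 kN at a=18/5 m (b=L-a=12/5):
  R_A = P = 14 kN
  M_A = Pa = 14·(18/5) = 252/5 kN·m
Superposition: R_A = 14 kN, M_A = 227/5 kN·m

R_A = 14 kN, M_A = 227/5 kN·m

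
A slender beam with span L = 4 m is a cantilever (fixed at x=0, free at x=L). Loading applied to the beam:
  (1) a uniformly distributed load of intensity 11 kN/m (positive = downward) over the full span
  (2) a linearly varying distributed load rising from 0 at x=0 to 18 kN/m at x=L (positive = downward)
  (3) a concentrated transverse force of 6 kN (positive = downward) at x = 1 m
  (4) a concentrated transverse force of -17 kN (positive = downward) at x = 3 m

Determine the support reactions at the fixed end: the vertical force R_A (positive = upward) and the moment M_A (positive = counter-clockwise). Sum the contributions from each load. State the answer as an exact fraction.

Load 1 — uniform load w=11 kN/m over full span:
  R_A = wL = 11·4 = 44 kN
  M_A = wL²/2 = 11·4²/2 = 88 kN·m
Load 2 — triangular load w₀=18 kN/m (0→w₀ over full span):
  R_A = w₀L/2 = 18·4/2 = 36 kN
  M_A = w₀L²/3 = 18·4²/3 = 96 kN·m
Load 3 — point force P=6 kN at a=1 m (b=L-a=3):
  R_A = P = 6 kN
  M_A = Pa = 6·1 = 6 kN·m
Load 4 — point force P=-17 kN at a=3 m (b=L-a=1):
  R_A = P = (-17) = -17 kN
  M_A = Pa = (-17)·3 = -51 kN·m
Superposition: R_A = 69 kN, M_A = 139 kN·m

R_A = 69 kN, M_A = 139 kN·m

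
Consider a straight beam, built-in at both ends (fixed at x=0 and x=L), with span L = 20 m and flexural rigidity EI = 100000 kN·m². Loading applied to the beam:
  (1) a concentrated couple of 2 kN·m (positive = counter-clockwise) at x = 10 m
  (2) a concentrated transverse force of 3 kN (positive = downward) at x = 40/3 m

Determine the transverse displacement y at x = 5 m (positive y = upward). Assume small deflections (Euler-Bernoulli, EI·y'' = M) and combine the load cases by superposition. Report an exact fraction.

y(5) = -367/864000 m

Load 1 — applied couple M₀=2 kN·m at a=10 m (b=L-a=10):
  y_1 = (R_Ax³/6 - M_Ax²/2)/EI  [x≤a] with R_A=3/20, M_A=1/2 = ((3/20)·5³/6 - (1/2)·5²/2)/100000 = -1/32000 m
Load 2 — point force P=3 kN at a=40/3 m (b=L-a=20/3):
  y_2 = -Pb²x²(3aL-(3a+b)x)/(6L³EI)  [x≤a] = -3·(20/3)²·5²·(3·(40/3)·20-(3·(40/3)+(20/3))·5)/(6·20³·100000) = -17/43200 m
Superposition: y = Σ y_i = -367/864000 m ≈ -0.000425 m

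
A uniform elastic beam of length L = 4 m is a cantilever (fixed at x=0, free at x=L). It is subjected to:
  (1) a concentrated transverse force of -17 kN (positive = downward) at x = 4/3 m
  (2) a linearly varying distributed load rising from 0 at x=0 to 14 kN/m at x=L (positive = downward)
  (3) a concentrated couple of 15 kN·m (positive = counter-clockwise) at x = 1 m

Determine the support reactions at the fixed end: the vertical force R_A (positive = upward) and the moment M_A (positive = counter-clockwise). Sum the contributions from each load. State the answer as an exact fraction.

Load 1 — point force P=-17 kN at a=4/3 m (b=L-a=8/3):
  R_A = P = (-17) = -17 kN
  M_A = Pa = (-17)·(4/3) = -68/3 kN·m
Load 2 — triangular load w₀=14 kN/m (0→w₀ over full span):
  R_A = w₀L/2 = 14·4/2 = 28 kN
  M_A = w₀L²/3 = 14·4²/3 = 224/3 kN·m
Load 3 — applied couple M₀=15 kN·m at a=1 m (b=L-a=3):
  R_A = 0 kN
  M_A = -M₀ = -15 kN·m
Superposition: R_A = 11 kN, M_A = 37 kN·m

R_A = 11 kN, M_A = 37 kN·m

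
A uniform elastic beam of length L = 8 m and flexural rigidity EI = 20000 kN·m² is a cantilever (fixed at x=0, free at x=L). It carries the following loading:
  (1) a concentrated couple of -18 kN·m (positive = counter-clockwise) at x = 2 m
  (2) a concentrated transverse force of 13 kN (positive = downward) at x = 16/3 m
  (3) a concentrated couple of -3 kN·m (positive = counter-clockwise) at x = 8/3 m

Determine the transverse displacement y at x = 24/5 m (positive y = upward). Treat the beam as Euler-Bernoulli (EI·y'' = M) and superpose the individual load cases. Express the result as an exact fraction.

y(24/5) = -67841/1875000 m

Load 1 — applied couple M₀=-18 kN·m at a=2 m (b=L-a=6):
  y_1 = M₀a(2x-a)/(2EI)  [x>a] = (-18)·2·(2·(24/5)-2)/(2·20000) = -171/25000 m
Load 2 — point force P=13 kN at a=16/3 m (b=L-a=8/3):
  y_2 = -Px²(3a-x)/(6EI)  [x≤a] = -13·(24/5)²·(3·(16/3)-(24/5))/(6·20000) = -2184/78125 m
Load 3 — applied couple M₀=-3 kN·m at a=8/3 m (b=L-a=16/3):
  y_3 = M₀a(2x-a)/(2EI)  [x>a] = (-3)·(8/3)·(2·(24/5)-(8/3))/(2·20000) = -13/9375 m
Superposition: y = Σ y_i = -67841/1875000 m ≈ -0.036182 m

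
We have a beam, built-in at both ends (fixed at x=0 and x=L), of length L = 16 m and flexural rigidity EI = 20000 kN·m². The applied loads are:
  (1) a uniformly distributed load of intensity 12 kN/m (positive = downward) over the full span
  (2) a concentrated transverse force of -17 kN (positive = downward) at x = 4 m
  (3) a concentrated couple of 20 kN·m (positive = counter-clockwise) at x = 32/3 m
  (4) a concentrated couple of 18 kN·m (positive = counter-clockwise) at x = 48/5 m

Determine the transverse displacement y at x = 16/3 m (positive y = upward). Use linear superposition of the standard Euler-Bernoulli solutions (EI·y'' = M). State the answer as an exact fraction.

y(16/3) = -289276/3796875 m

Load 1 — uniform load w=12 kN/m over full span:
  y_1 = -wx²(L-x)²/(24EI) = -12·(16/3)²·(16-(16/3))²/(24·20000) = -4096/50625 m
Load 2 — point force P=-17 kN at a=4 m (b=L-a=12):
  y_2 = -Pa²(L-x)²(3bL-(3b+a)(L-x))/(6L³EI)  [x>a] = -(-17)·4²·(16-(16/3))²·(3·12·16-(3·12+4)·(16-(16/3)))/(6·16³·20000) = 476/50625 m
Load 3 — applied couple M₀=20 kN·m at a=32/3 m (b=L-a=16/3):
  y_3 = (R_Ax³/6 - M_Ax²/2)/EI  [x≤a] with R_A=5/3, M_A=20/3 = ((5/3)·(16/3)³/6 - (20/3)·(16/3)²/2)/20000 = -16/6075 m
Load 4 — applied couple M₀=18 kN·m at a=48/5 m (b=L-a=32/5):
  y_4 = (R_Ax³/6 - M_Ax²/2)/EI  [x≤a] with R_A=81/50, M_A=144/25 = ((81/50)·(16/3)³/6 - (144/25)·(16/3)²/2)/20000 = -32/15625 m
Superposition: y = Σ y_i = -289276/3796875 m ≈ -0.076188 m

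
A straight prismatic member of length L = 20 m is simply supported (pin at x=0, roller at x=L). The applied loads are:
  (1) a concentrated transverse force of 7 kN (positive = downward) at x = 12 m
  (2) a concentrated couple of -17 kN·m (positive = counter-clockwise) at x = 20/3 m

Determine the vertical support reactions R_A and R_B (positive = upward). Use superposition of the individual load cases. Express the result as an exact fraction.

Load 1 — point force P=7 kN at a=12 m (b=L-a=8):
  R_A = Pb/L = 7·8/20 = 14/5 kN
  R_B = Pa/L = 7·12/20 = 21/5 kN
Load 2 — applied couple M₀=-17 kN·m at a=20/3 m (b=L-a=40/3):
  R_A = M₀/L = (-17)/20 = -17/20 kN
  R_B = -M₀/L = -(-17)/20 = 17/20 kN
Superposition: R_A = 39/20 kN, R_B = 101/20 kN

R_A = 39/20 kN, R_B = 101/20 kN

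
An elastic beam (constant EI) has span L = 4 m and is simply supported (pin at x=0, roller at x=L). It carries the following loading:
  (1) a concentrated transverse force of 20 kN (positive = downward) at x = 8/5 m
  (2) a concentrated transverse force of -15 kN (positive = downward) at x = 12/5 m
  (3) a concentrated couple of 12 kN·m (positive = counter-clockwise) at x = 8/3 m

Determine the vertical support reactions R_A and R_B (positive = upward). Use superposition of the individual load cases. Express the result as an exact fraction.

Load 1 — point force P=20 kN at a=8/5 m (b=L-a=12/5):
  R_A = Pb/L = 20·(12/5)/4 = 12 kN
  R_B = Pa/L = 20·(8/5)/4 = 8 kN
Load 2 — point force P=-15 kN at a=12/5 m (b=L-a=8/5):
  R_A = Pb/L = (-15)·(8/5)/4 = -6 kN
  R_B = Pa/L = (-15)·(12/5)/4 = -9 kN
Load 3 — applied couple M₀=12 kN·m at a=8/3 m (b=L-a=4/3):
  R_A = M₀/L = 12/4 = 3 kN
  R_B = -M₀/L = -12/4 = -3 kN
Superposition: R_A = 9 kN, R_B = -4 kN

R_A = 9 kN, R_B = -4 kN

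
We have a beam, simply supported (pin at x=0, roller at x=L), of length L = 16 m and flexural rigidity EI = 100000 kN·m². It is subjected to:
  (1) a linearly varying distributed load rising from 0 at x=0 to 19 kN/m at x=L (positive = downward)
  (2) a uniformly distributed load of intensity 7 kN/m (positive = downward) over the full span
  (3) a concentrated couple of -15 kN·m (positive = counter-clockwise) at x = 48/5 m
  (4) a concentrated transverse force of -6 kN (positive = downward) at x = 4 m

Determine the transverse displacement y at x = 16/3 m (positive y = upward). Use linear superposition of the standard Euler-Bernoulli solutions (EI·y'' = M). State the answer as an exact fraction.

y(16/3) = -1321324/11390625 m

Load 1 — triangular load w₀=19 kN/m (0→w₀ over full span):
  y_1 = -w₀x(7L⁴-10L²x²+3x⁴)/(360LEI) = -19·(16/3)·(7·16⁴-10·16²·(16/3)²+3·(16/3)⁴)/(360·16·100000) = -155648/2278125 m
Load 2 — uniform load w=7 kN/m over full span:
  y_2 = -wx(L³-2Lx²+x³)/(24EI) = -7·(16/3)·(16³-2·16·(16/3)²+(16/3)³)/(24·100000) = -39424/759375 m
Load 3 — applied couple M₀=-15 kN·m at a=48/5 m (b=L-a=32/5):
  y_3 = (M₀x³/(6L)+C₁x)/EI  [x≤a] with C₁=M₀(3b²-L²)/(6L)=104/5 = ((-15)·(16/3)³/(6·16)+(104/5)·(16/3))/100000 = 368/421875 m
Load 4 — point force P=-6 kN at a=4 m (b=L-a=12):
  y_4 = -Pa(L-x)(2Lx-a²-x²)/(6LEI)  [x>a] = -(-6)·4·(16-(16/3))·(2·16·(16/3)-4²-(16/3)²)/(6·16·100000) = 284/84375 m
Superposition: y = Σ y_i = -1321324/11390625 m ≈ -0.116001 m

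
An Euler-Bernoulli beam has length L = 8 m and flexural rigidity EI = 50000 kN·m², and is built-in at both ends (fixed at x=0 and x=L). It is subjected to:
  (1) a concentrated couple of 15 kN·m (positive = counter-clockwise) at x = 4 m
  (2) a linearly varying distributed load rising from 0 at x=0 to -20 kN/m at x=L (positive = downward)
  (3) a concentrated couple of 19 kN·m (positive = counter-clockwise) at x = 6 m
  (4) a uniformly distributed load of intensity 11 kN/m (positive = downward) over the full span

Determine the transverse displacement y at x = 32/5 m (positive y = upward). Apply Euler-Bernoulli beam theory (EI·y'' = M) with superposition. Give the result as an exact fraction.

Load 1 — applied couple M₀=15 kN·m at a=4 m (b=L-a=4):
  y_1 = (R_Ax³/6 - M_Ax²/2 - M₀(x-a)²/2)/EI  [x>a] with R_A=45/16, M_A=15/4 = ((45/16)·(32/5)³/6 - (15/4)·(32/5)²/2 - 15·((32/5)-4)²/2)/50000 = 9/156250 m
Load 2 — triangular load w₀=-20 kN/m (0→w₀ over full span):
  y_2 = -w₀x²(L-x)²(x+2L)/(120LEI) = -(-20)·(32/5)²·(8-(32/5))²·((32/5)+2·8)/(120·8·50000) = 28672/29296875 m
Load 3 — applied couple M₀=19 kN·m at a=6 m (b=L-a=2):
  y_3 = (R_Ax³/6 - M_Ax²/2 - M₀(x-a)²/2)/EI  [x>a] with R_A=171/64, M_A=95/16 = ((171/64)·(32/5)³/6 - (95/16)·(32/5)²/2 - 19·((32/5)-6)²/2)/50000 = -399/3125000 m
Load 4 — uniform load w=11 kN/m over full span:
  y_4 = -wx²(L-x)²/(24EI) = -11·(32/5)²·(8-(32/5))²/(24·50000) = -5632/5859375 m
Superposition: y = Σ y_i = -12329/234375000 m ≈ -0.000053 m

y(32/5) = -12329/234375000 m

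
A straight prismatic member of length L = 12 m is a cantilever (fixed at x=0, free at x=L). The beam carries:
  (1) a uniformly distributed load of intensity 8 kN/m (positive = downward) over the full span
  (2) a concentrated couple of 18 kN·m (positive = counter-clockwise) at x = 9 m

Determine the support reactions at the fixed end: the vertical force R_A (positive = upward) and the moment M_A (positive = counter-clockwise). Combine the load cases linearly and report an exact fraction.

R_A = 96 kN, M_A = 558 kN·m

Load 1 — uniform load w=8 kN/m over full span:
  R_A = wL = 8·12 = 96 kN
  M_A = wL²/2 = 8·12²/2 = 576 kN·m
Load 2 — applied couple M₀=18 kN·m at a=9 m (b=L-a=3):
  R_A = 0 kN
  M_A = -M₀ = -18 kN·m
Superposition: R_A = 96 kN, M_A = 558 kN·m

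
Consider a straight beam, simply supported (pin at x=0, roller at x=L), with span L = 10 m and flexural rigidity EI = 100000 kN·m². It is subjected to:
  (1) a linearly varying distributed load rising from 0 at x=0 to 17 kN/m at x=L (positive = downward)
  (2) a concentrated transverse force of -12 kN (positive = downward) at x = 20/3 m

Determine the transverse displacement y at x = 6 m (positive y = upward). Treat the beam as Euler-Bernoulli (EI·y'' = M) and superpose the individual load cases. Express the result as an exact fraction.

y(6) = -12121/1406250 m

Load 1 — triangular load w₀=17 kN/m (0→w₀ over full span):
  y_1 = -w₀x(7L⁴-10L²x²+3x⁴)/(360LEI) = -17·6·(7·10⁴-10·10²·6²+3·6⁴)/(360·10·100000) = -2516/234375 m
Load 2 — point force P=-12 kN at a=20/3 m (b=L-a=10/3):
  y_2 = -Pbx(L²-b²-x²)/(6LEI)  [x≤a] = -(-12)·(10/3)·6·(10²-(10/3)²-6²)/(6·10·100000) = 119/56250 m
Superposition: y = Σ y_i = -12121/1406250 m ≈ -0.008619 m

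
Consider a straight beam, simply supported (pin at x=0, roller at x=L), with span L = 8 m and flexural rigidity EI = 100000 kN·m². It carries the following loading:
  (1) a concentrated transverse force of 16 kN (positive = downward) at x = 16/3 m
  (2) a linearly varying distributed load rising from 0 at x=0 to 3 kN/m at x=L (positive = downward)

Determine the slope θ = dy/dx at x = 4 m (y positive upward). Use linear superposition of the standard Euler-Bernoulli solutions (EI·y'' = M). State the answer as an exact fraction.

Load 1 — point force P=16 kN at a=16/3 m (b=L-a=8/3):
  θ_1 = -Pb(L²-b²-3x²)/(6LEI)  [x≤a] = -16·(8/3)·(8²-(8/3)²-3·4²)/(6·8·100000) = -4/50625 rad
Load 2 — triangular load w₀=3 kN/m (0→w₀ over full span):
  θ_2 = -w₀(7L⁴-30L²x²+15x⁴)/(360LEI) = -3·(7·8⁴-30·8²·4²+15·4⁴)/(360·8·100000) = -7/375000 rad
Superposition: θ = Σ θ_i = -989/10125000 rad ≈ -0.000098 rad

θ(4) = -989/10125000 rad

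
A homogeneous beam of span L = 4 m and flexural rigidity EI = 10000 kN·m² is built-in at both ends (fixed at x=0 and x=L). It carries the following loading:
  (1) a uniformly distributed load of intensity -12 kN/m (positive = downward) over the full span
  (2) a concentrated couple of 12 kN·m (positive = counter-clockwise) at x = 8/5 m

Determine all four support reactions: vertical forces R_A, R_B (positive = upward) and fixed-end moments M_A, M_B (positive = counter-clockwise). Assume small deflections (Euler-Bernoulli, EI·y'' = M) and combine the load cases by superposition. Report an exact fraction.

Load 1 — uniform load w=-12 kN/m over full span:
  R_A = wL/2 = (-12)·4/2 = -24 kN
  M_A = wL²/12 = (-12)·4²/12 = -16 kN·m
  R_B = wL/2 = (-12)·4/2 = -24 kN
  M_B = -wL²/12 = -(-12)·4²/12 = 16 kN·m
Load 2 — applied couple M₀=12 kN·m at a=8/5 m (b=L-a=12/5):
  R_A = 6M₀ab/L³ = 6·12·(8/5)·(12/5)/4³ = 108/25 kN
  M_A = M₀b(2a-b)/L² = 12·(12/5)·(2·(8/5)-(12/5))/4² = 36/25 kN·m
  R_B = -6M₀ab/L³ = -6·12·(8/5)·(12/5)/4³ = -108/25 kN
  M_B = M₀a(2b-a)/L² = 12·(8/5)·(2·(12/5)-(8/5))/4² = 96/25 kN·m
Superposition: R_A = -492/25 kN, M_A = -364/25 kN·m, R_B = -708/25 kN, M_B = 496/25 kN·m

R_A = -492/25 kN, M_A = -364/25 kN·m, R_B = -708/25 kN, M_B = 496/25 kN·m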